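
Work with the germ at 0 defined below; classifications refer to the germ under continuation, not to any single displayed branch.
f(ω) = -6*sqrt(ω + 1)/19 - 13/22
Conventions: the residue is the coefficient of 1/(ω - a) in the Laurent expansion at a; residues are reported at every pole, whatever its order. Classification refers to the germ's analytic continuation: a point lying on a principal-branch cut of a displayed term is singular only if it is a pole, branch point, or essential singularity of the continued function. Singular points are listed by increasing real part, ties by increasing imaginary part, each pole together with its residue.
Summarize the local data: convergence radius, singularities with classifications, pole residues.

Radius of convergence at 0: 1.
At -1: an algebraic (square-root) branch point.

Branch term (-6/19)*sqrt(1 - ω/(-1)): its argument vanishes at ω = -1, a square-root branch point, modulus 1.
The radius of convergence is the smallest modulus among the singular points: 1.


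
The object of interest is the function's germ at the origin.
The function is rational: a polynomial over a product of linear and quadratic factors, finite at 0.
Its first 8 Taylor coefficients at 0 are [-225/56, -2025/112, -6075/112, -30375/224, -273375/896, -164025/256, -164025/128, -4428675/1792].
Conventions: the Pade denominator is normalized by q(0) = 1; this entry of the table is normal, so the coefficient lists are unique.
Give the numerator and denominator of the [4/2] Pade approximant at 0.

The Pade approximant has numerator coefficients [-225/56, -225/56, -405/112, -1215/448, -1215/896]; denominator coefficients [1, -7/2, 63/20].

Taylor coefficients needed (read off): a_0 = -225/56, a_1 = -2025/112, a_2 = -6075/112, a_3 = -30375/224, a_4 = -273375/896, a_5 = -164025/256, a_6 = -164025/128.
Write the denominator as Q(β) = 1 + q1*β + q2*β^2. Requiring Q*f - P = O(β^7) with deg P <= 4 kills the coefficients of β^5..β^6 in Q*f:
  β^5: a_5 + q1*a_4 + q2*a_3 = 0, i.e. -164025/256 + (-273375/896)*q1 + (-30375/224)*q2 = 0.
  β^6: a_6 + q1*a_5 + q2*a_4 = 0, i.e. -164025/128 + (-164025/256)*q1 + (-273375/896)*q2 = 0.
Solving this linear system: q1 = -7/2, q2 = 63/20.
The numerator is Q*f truncated at degree 4: P0 = a_0 = -225/56; P1 = a_1 + q1*a_0 = -225/56; P2 = a_2 + q1*a_1 + q2*a_0 = -405/112; P3 = a_3 + q1*a_2 + q2*a_1 = -1215/448; P4 = a_4 + q1*a_3 + q2*a_2 = -1215/896.


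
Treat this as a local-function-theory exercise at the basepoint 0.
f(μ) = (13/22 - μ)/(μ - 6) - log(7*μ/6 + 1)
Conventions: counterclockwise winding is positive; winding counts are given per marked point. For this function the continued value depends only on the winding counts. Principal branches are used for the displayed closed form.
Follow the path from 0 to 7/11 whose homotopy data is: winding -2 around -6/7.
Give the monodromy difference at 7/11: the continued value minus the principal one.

The rational part is single-valued and drops out of the difference; each branch term changes only by its own monodromy.
(-1)*log(1 - μ/(-6/7)): each positive loop around -6/7 adds 2*pi*i to the log, so winding -2 contributes (-1)*(-2)*2*pi*i = (4)*pi*i.
Summing the contributions at μ = 7/11 gives (4)*pi*i.

Continued minus principal equals (4)*pi*i.


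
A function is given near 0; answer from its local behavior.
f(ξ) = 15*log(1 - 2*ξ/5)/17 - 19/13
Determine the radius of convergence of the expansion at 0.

The radius of convergence is 5/2.

Branch term (15/17)*log(1 - ξ/(5/2)): its argument vanishes at ξ = 5/2, a logarithmic branch point, modulus 5/2.
The radius of convergence is the smallest modulus among the singular points: 5/2.


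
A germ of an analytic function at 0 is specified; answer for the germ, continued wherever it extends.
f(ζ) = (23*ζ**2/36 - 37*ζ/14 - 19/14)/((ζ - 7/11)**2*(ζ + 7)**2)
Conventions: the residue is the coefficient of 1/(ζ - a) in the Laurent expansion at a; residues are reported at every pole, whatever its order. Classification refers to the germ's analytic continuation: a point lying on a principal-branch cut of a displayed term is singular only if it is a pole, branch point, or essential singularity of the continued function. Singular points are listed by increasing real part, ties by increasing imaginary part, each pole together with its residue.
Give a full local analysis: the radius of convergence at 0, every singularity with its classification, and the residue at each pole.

Radius of convergence at 0: 7/11.
At -7: a pole of order 2; residue 1410739/74680704.
At 7/11: a pole of order 2; residue -1410739/74680704.

Denominator factor (ζ - 7/11)^2: pole of order 2 at 7/11, modulus 7/11.
Denominator factor (ζ + 7)^2: pole of order 2 at -7, modulus 7.
The radius of convergence is the smallest modulus among the singular points: 7/11.
At the order-2 pole -7 set g(ζ) = (ζ - (-7))^2*f(ζ) = (23*ζ**2/36 - 37*ζ/14 - 19/14)/(ζ - 7/11)**2.
Order-2 pole: residue = g'(a); g'(-7) = 1410739/74680704, so the residue is 1410739/74680704.
At the order-2 pole 7/11 set g(ζ) = (ζ - (7/11))^2*f(ζ) = (23*ζ**2/36 - 37*ζ/14 - 19/14)/(ζ + 7)**2.
Order-2 pole: residue = g'(a); g'(7/11) = -1410739/74680704, so the residue is -1410739/74680704.
List the singular points by increasing real part (a conjugate pair: the negative imaginary part first).


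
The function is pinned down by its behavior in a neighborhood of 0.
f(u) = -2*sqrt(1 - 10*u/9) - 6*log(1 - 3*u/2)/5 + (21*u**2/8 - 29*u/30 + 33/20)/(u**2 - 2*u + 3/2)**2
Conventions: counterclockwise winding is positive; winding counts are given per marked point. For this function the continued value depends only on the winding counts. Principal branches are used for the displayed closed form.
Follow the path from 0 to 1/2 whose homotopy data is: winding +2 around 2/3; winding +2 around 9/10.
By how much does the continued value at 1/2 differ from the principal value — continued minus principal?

Continued minus principal equals -(24/5)*pi*i.

The rational part is single-valued and drops out of the difference; each branch term changes only by its own monodromy.
(-2)*sqrt(1 - u/(9/10)): winding +2 is even, the square root returns to the same sheet, contribution 0.
(-6/5)*log(1 - u/(2/3)): each positive loop around 2/3 adds 2*pi*i to the log, so winding +2 contributes (-6/5)*(2)*2*pi*i = -(24/5)*pi*i.
Summing the contributions at u = 1/2 gives -(24/5)*pi*i.


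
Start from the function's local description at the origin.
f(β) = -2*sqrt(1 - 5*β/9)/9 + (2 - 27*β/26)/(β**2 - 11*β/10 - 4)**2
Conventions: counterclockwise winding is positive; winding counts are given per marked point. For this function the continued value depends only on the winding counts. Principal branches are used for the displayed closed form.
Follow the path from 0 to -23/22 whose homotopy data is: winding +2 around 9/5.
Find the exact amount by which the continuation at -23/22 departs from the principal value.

Continued minus principal equals 0.

The rational part is single-valued and drops out of the difference; each branch term changes only by its own monodromy.
(-2/9)*sqrt(1 - β/(9/5)): winding +2 is even, the square root returns to the same sheet, contribution 0.
Summing the contributions at β = -23/22 gives 0.


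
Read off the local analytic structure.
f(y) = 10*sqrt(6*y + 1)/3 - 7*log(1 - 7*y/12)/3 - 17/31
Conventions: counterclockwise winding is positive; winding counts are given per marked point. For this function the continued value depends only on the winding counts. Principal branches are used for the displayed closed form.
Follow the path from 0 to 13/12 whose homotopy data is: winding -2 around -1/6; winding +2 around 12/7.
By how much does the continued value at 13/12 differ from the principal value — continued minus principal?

The rational part is single-valued and drops out of the difference; each branch term changes only by its own monodromy.
(-7/3)*log(1 - y/(12/7)): each positive loop around 12/7 adds 2*pi*i to the log, so winding +2 contributes (-7/3)*(2)*2*pi*i = -(28/3)*pi*i.
(10/3)*sqrt(1 - y/(-1/6)): winding -2 is even, the square root returns to the same sheet, contribution 0.
Summing the contributions at y = 13/12 gives -(28/3)*pi*i.

Continued minus principal equals -(28/3)*pi*i.


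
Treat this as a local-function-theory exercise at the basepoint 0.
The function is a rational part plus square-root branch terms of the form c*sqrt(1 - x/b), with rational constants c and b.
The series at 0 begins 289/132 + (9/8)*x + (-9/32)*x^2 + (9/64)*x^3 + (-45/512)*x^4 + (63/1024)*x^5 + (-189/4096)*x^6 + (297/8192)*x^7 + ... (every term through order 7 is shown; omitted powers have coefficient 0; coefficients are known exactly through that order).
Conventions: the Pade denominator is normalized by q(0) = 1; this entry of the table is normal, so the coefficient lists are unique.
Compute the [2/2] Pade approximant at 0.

The Pade approximant has numerator coefficients [289/132, 487/176, 1477/2112]; denominator coefficients [1, 3/4, 1/16].

Taylor coefficients needed (read off): a_0 = 289/132, a_1 = 9/8, a_2 = -9/32, a_3 = 9/64, a_4 = -45/512.
Write the denominator as Q(x) = 1 + q1*x + q2*x^2. Requiring Q*f - P = O(x^5) with deg P <= 2 kills the coefficients of x^3..x^4 in Q*f:
  x^3: a_3 + q1*a_2 + q2*a_1 = 0, i.e. 9/64 + (-9/32)*q1 + (9/8)*q2 = 0.
  x^4: a_4 + q1*a_3 + q2*a_2 = 0, i.e. -45/512 + (9/64)*q1 + (-9/32)*q2 = 0.
Solving this linear system: q1 = 3/4, q2 = 1/16.
The numerator is Q*f truncated at degree 2: P0 = a_0 = 289/132; P1 = a_1 + q1*a_0 = 487/176; P2 = a_2 + q1*a_1 + q2*a_0 = 1477/2112.


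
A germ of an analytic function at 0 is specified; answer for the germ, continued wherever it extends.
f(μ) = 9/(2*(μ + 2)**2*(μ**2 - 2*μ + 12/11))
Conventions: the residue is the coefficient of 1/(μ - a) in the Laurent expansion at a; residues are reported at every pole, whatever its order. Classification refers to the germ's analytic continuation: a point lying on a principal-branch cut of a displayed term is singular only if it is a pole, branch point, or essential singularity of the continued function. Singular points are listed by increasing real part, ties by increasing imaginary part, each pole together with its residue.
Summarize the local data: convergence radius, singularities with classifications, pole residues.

Radius of convergence at 0: (2/11)*sqrt(33).
At -2: a pole of order 2; residue 3267/10000.
At (1) - ((1/11)*sqrt(11))*i: a pole of order 1; residue (-3267/20000) + ((4851/20000)*sqrt(11))*i.
At (1) + ((1/11)*sqrt(11))*i: a pole of order 1; residue (-3267/20000) - ((4851/20000)*sqrt(11))*i.


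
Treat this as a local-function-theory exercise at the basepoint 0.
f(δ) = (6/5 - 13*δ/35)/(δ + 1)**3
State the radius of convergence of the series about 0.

Denominator factor (δ + 1)^3: pole of order 3 at -1, modulus 1.
The radius of convergence is the smallest modulus among the singular points: 1.

The radius of convergence is 1.


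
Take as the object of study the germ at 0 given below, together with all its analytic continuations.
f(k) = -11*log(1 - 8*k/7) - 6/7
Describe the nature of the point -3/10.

There is no denominator, hence no pole anywhere.
Branch term log(1 - k/(7/8)): argument at -3/10 is 47/35, nonzero, so -3/10 is not its branch point (a point on a principal cut is still regular for the continued germ).
So the germ continues analytically to -3/10.

The point is a regular point.


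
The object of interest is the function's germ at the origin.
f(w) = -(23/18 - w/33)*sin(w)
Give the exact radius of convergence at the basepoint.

The factor -sin(w) is entire and contributes no finite singular point.
The polynomial part has no poles.
No finite singular points: the Taylor series at 0 converges everywhere.

The radius of convergence is infinite.


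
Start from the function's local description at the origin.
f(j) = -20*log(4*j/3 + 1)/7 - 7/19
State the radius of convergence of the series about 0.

Branch term (-20/7)*log(1 - j/(-3/4)): its argument vanishes at j = -3/4, a logarithmic branch point, modulus 3/4.
The radius of convergence is the smallest modulus among the singular points: 3/4.

The radius of convergence is 3/4.


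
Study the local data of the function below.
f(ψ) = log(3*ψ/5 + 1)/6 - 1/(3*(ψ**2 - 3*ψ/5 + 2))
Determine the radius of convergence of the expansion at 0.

Denominator factor (ψ**2 - 3*ψ/5 + 2): discriminant -191/25, complex-conjugate roots (3/10) + ((1/10)*sqrt(191))*i and (3/10) - ((1/10)*sqrt(191))*i; poles of order 1, moduli sqrt(2) and sqrt(2).
Branch term (1/6)*log(1 - ψ/(-5/3)): its argument vanishes at ψ = -5/3, a logarithmic branch point, modulus 5/3.
The radius of convergence is the smallest modulus among the singular points: sqrt(2).

The radius of convergence is sqrt(2).


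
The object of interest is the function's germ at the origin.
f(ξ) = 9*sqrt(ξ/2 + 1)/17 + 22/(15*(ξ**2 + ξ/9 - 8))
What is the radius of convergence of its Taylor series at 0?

The radius of convergence is 2.

Denominator factor (ξ**2 + ξ/9 - 8): discriminant 2593/81, real irrational roots -1/18 + (1/18)*sqrt(2593) and -1/18 - (1/18)*sqrt(2593); poles of order 1, moduli -1/18 + (1/18)*sqrt(2593) and 1/18 + (1/18)*sqrt(2593).
Branch term (9/17)*sqrt(1 - ξ/(-2)): its argument vanishes at ξ = -2, a square-root branch point, modulus 2.
The radius of convergence is the smallest modulus among the singular points: 2.


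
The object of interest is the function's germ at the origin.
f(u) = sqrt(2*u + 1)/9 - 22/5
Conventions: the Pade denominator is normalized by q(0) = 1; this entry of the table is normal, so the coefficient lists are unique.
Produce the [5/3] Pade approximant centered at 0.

Taylor coefficients needed (expand at 0): a_0 = -193/45, a_1 = 1/9, a_2 = -1/18, a_3 = 1/18, a_4 = -5/72, a_5 = 7/72, a_6 = -7/48, a_7 = 11/48, a_8 = -143/384.
Write the denominator as Q(u) = 1 + q1*u + q2*u^2 + q3*u^3. Requiring Q*f - P = O(u^9) with deg P <= 5 kills the coefficients of u^6..u^8 in Q*f:
  u^6: a_6 + q1*a_5 + q2*a_4 + q3*a_3 = 0, i.e. -7/48 + (7/72)*q1 + (-5/72)*q2 + (1/18)*q3 = 0.
  u^7: a_7 + q1*a_6 + q2*a_5 + q3*a_4 = 0, i.e. 11/48 + (-7/48)*q1 + (7/72)*q2 + (-5/72)*q3 = 0.
  u^8: a_8 + q1*a_7 + q2*a_6 + q3*a_5 = 0, i.e. -143/384 + (11/48)*q1 + (-7/48)*q2 + (7/72)*q3 = 0.
Solving this linear system: q1 = 27/8, q2 = 27/8, q3 = 15/16.
The numerator is Q*f truncated at degree 5: P0 = a_0 = -193/45; P1 = a_1 + q1*a_0 = -5171/360; P2 = a_2 + q1*a_1 + q2*a_0 = -637/45; P3 = a_3 + q1*a_2 + q2*a_1 + q3*a_0 = -34/9; P4 = a_4 + q1*a_3 + q2*a_2 + q3*a_1 = 5/144; P5 = a_5 + q1*a_4 + q2*a_3 + q3*a_2 = -1/576.

The Pade approximant has numerator coefficients [-193/45, -5171/360, -637/45, -34/9, 5/144, -1/576]; denominator coefficients [1, 27/8, 27/8, 15/16].


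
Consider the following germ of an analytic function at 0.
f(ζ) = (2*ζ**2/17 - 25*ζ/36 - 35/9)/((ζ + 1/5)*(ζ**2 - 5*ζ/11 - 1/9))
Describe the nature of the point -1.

Denominator factors: ζ**2 - 5*ζ/11 - 1/9 = 133/99 at ζ = -1; ζ + 1/5 = -4/5 at ζ = -1 — none vanishes.
So the germ continues analytically to -1.

The point is a regular point.


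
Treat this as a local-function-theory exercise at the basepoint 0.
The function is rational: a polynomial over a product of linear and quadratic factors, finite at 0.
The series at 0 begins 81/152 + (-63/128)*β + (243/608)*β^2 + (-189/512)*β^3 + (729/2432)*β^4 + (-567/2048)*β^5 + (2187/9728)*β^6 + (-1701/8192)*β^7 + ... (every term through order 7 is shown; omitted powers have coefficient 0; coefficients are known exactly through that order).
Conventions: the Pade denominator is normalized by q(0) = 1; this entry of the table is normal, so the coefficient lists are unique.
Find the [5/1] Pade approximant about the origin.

Taylor coefficients needed (read off): a_0 = 81/152, a_1 = -63/128, a_2 = 243/608, a_3 = -189/512, a_4 = 729/2432, a_5 = -567/2048, a_6 = 2187/9728.
Write the denominator as Q(β) = 1 + q1*β. Requiring Q*f - P = O(β^7) with deg P <= 5 kills the coefficients of β^6..β^6 in Q*f:
  β^6: a_6 + q1*a_5 = 0, i.e. 2187/9728 + (-567/2048)*q1 = 0.
Solving this linear system: q1 = 108/133.
The numerator is Q*f truncated at degree 5: P0 = a_0 = 81/152; P1 = a_1 + q1*a_0 = -19233/323456; P2 = a_2 + q1*a_1 = 0; P3 = a_3 + q1*a_2 = -57699/1293824; P4 = a_4 + q1*a_3 = 0; P5 = a_5 + q1*a_4 = -173097/5175296.

The Pade approximant has numerator coefficients [81/152, -19233/323456, 0, -57699/1293824, 0, -173097/5175296]; denominator coefficients [1, 108/133].


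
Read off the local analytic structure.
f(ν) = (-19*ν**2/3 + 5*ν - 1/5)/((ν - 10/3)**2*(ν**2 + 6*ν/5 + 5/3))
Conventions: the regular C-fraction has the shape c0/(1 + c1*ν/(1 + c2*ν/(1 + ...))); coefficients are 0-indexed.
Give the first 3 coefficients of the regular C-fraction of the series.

Taylor coefficients (expand at 0): a_0 = -27/2500, a_1 = 4239/15625, a_2 = -2323557/6250000.
c0 = a_0 = -27/2500. Peel one level at a time: if S = 1 + c*ν/S' with S'(0) = 1, then c is the ν-coefficient of S and S' = c*ν/(S - 1).
S_1 = c0/f = 1 + (628/25)*ν + (894887/1500)*ν^2 + ...; c1 = 628/25.
S_2 = c1*ν/(S_1 - 1) = 1 + (-894887/37680)*ν + ...; c2 = -894887/37680.

The regular C-fraction coefficients are [-27/2500, 628/25, -894887/37680].


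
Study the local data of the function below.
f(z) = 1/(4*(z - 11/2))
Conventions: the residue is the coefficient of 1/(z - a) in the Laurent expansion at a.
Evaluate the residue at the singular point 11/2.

The residue is 1/4.

At the order-1 pole 11/2 set g(z) = (z - (11/2))*f(z) = 1/4.
Simple pole: residue = g(a) at a = 11/2, which is 1/4.


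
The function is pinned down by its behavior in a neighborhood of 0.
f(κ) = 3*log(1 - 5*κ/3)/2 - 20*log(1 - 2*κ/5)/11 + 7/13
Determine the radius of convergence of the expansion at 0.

The radius of convergence is 3/5.

Branch term (-20/11)*log(1 - κ/(5/2)): its argument vanishes at κ = 5/2, a logarithmic branch point, modulus 5/2.
Branch term (3/2)*log(1 - κ/(3/5)): its argument vanishes at κ = 3/5, a logarithmic branch point, modulus 3/5.
The radius of convergence is the smallest modulus among the singular points: 3/5.


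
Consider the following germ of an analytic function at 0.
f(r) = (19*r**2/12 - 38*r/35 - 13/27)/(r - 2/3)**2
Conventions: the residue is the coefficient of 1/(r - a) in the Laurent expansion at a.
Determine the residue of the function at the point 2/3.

The residue is 323/315.

At the order-2 pole 2/3 set g(r) = (r - (2/3))^2*f(r) = 19*r**2/12 - 38*r/35 - 13/27.
Order-2 pole: residue = g'(a); g'(2/3) = 323/315, so the residue is 323/315.


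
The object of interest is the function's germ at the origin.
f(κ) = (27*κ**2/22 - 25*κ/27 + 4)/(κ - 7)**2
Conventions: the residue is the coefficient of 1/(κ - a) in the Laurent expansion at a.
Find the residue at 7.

At the order-2 pole 7 set g(κ) = (κ - (7))^2*f(κ) = 27*κ**2/22 - 25*κ/27 + 4.
Order-2 pole: residue = g'(a); g'(7) = 4828/297, so the residue is 4828/297.

The residue is 4828/297.


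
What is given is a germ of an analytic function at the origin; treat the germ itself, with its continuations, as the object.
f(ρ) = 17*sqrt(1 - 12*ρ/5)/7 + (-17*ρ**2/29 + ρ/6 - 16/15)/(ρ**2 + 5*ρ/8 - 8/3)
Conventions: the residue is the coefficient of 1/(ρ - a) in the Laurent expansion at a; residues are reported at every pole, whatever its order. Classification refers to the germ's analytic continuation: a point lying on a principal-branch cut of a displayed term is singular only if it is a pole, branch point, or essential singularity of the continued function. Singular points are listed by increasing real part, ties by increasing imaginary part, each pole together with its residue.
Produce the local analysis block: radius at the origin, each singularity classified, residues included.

Denominator factor (ρ**2 + 5*ρ/8 - 8/3): discriminant 2123/192, real irrational roots -5/16 + (1/48)*sqrt(6369) and -5/16 - (1/48)*sqrt(6369); poles of order 1, moduli -5/16 + (1/48)*sqrt(6369) and 5/16 + (1/48)*sqrt(6369).
Branch term (17/7)*sqrt(1 - ρ/(5/12)): its argument vanishes at ρ = 5/12, a square-root branch point, modulus 5/12.
The radius of convergence is the smallest modulus among the singular points: 5/12.
The branch term is analytic at -5/16 - (1/48)*sqrt(6369) and contributes nothing to the residue; only the rational part matters.
The factor ρ**2 + 5*ρ/8 - 8/3 splits as (ρ - a)(ρ - a') with a = -5/16 - (1/48)*sqrt(6369), a' = -5/16 + (1/48)*sqrt(6369). At the order-1 pole a set g(ρ) = (ρ - a)*(rational part) = [-17*ρ**2/29 + ρ/6 - 16/15] / (ρ - a').
Simple pole: residue = g(a) at a = -5/16 - (1/48)*sqrt(6369), which is 371/1392 + (155707/14776080)*sqrt(6369).
The branch term is analytic at -5/16 + (1/48)*sqrt(6369) and contributes nothing to the residue; only the rational part matters.
The factor ρ**2 + 5*ρ/8 - 8/3 splits as (ρ - a)(ρ - a') with a = -5/16 + (1/48)*sqrt(6369), a' = -5/16 - (1/48)*sqrt(6369). At the order-1 pole a set g(ρ) = (ρ - a)*(rational part) = [-17*ρ**2/29 + ρ/6 - 16/15] / (ρ - a').
Simple pole: residue = g(a) at a = -5/16 + (1/48)*sqrt(6369), which is 371/1392 - (155707/14776080)*sqrt(6369).
List the singular points by increasing real part (a conjugate pair: the negative imaginary part first).

Radius of convergence at 0: 5/12.
At -5/16 - (1/48)*sqrt(6369): a pole of order 1; residue 371/1392 + (155707/14776080)*sqrt(6369).
At 5/12: an algebraic (square-root) branch point.
At -5/16 + (1/48)*sqrt(6369): a pole of order 1; residue 371/1392 - (155707/14776080)*sqrt(6369).


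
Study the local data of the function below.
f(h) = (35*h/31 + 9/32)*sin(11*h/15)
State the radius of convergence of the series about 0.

The factor sin(11*h/15) is entire and contributes no finite singular point.
The polynomial part has no poles.
No finite singular points: the Taylor series at 0 converges everywhere.

The radius of convergence is infinite.


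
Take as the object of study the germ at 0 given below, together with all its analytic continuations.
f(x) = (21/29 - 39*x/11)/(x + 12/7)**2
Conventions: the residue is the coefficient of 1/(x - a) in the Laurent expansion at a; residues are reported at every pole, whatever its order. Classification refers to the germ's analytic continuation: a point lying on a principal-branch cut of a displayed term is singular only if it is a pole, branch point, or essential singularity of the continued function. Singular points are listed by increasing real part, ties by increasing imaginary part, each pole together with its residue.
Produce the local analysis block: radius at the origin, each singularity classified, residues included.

Radius of convergence at 0: 12/7.
At -12/7: a pole of order 2; residue -39/11.

Denominator factor (x + 12/7)^2: pole of order 2 at -12/7, modulus 12/7.
The radius of convergence is the smallest modulus among the singular points: 12/7.
At the order-2 pole -12/7 set g(x) = (x - (-12/7))^2*f(x) = 21/29 - 39*x/11.
Order-2 pole: residue = g'(a); g'(-12/7) = -39/11, so the residue is -39/11.


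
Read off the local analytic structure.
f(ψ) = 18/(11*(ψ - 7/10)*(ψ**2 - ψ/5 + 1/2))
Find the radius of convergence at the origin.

The radius of convergence is 7/10.

Denominator factor (ψ**2 - ψ/5 + 1/2): discriminant -49/25, complex-conjugate roots (1/10) + (7/10)*i and (1/10) - (7/10)*i; poles of order 1, moduli (1/2)*sqrt(2) and (1/2)*sqrt(2).
Denominator factor (ψ - 7/10): pole of order 1 at 7/10, modulus 7/10.
The radius of convergence is the smallest modulus among the singular points: 7/10.


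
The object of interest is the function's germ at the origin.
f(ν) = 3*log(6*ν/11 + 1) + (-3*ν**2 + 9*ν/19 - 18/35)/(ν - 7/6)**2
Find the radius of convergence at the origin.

The radius of convergence is 7/6.

Denominator factor (ν - 7/6)^2: pole of order 2 at 7/6, modulus 7/6.
Branch term (3)*log(1 - ν/(-11/6)): its argument vanishes at ν = -11/6, a logarithmic branch point, modulus 11/6.
The radius of convergence is the smallest modulus among the singular points: 7/6.


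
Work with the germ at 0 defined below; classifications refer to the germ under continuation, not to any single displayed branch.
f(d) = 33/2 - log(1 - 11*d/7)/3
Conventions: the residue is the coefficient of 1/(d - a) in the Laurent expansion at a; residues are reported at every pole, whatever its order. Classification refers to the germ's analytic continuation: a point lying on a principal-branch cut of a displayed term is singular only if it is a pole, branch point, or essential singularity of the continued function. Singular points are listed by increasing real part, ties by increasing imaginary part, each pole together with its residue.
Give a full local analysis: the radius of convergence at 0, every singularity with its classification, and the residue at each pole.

Radius of convergence at 0: 7/11.
At 7/11: a logarithmic branch point.

Branch term (-1/3)*log(1 - d/(7/11)): its argument vanishes at d = 7/11, a logarithmic branch point, modulus 7/11.
The radius of convergence is the smallest modulus among the singular points: 7/11.


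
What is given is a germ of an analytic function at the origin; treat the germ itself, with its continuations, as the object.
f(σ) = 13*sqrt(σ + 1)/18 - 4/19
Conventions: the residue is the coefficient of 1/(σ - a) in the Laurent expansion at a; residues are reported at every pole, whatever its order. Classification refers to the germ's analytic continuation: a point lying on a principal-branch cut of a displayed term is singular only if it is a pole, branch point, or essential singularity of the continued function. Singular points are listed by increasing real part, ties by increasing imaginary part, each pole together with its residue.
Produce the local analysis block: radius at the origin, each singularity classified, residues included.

Branch term (13/18)*sqrt(1 - σ/(-1)): its argument vanishes at σ = -1, a square-root branch point, modulus 1.
The radius of convergence is the smallest modulus among the singular points: 1.

Radius of convergence at 0: 1.
At -1: an algebraic (square-root) branch point.


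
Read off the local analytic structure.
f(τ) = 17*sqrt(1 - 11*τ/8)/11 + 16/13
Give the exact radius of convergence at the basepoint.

Branch term (17/11)*sqrt(1 - τ/(8/11)): its argument vanishes at τ = 8/11, a square-root branch point, modulus 8/11.
The radius of convergence is the smallest modulus among the singular points: 8/11.

The radius of convergence is 8/11.


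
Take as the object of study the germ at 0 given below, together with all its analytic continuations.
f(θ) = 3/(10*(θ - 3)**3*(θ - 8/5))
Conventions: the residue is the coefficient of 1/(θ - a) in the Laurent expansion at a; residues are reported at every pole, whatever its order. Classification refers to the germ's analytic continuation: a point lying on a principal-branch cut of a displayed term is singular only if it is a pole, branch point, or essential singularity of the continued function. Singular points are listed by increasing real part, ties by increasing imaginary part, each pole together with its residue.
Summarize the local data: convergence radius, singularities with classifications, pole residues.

Radius of convergence at 0: 8/5.
At 8/5: a pole of order 1; residue -75/686.
At 3: a pole of order 3; residue 75/686.

Denominator factor (θ - 8/5): pole of order 1 at 8/5, modulus 8/5.
Denominator factor (θ - 3)^3: pole of order 3 at 3, modulus 3.
The radius of convergence is the smallest modulus among the singular points: 8/5.
At the order-1 pole 8/5 set g(θ) = (θ - (8/5))*f(θ) = 3/(10*(θ - 3)**3).
Simple pole: residue = g(a) at a = 8/5, which is -75/686.
At the order-3 pole 3 set g(θ) = (θ - (3))^3*f(θ) = 3/(10*(θ - 8/5)).
Order-3 pole: residue = g''(a)/2; g''(3) = 75/343, so the residue is 75/686.
List the singular points by increasing real part (a conjugate pair: the negative imaginary part first).


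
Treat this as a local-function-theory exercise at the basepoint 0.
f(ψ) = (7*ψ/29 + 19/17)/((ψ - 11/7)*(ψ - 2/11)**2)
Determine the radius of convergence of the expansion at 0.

Denominator factor (ψ - 11/7): pole of order 1 at 11/7, modulus 11/7.
Denominator factor (ψ - 2/11)^2: pole of order 2 at 2/11, modulus 2/11.
The radius of convergence is the smallest modulus among the singular points: 2/11.

The radius of convergence is 2/11.


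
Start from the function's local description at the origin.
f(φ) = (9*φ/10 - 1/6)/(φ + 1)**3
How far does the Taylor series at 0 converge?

Denominator factor (φ + 1)^3: pole of order 3 at -1, modulus 1.
The radius of convergence is the smallest modulus among the singular points: 1.

The radius of convergence is 1.


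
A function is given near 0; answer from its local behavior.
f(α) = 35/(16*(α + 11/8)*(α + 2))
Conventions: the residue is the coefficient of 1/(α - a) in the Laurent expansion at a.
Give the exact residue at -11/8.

At the order-1 pole -11/8 set g(α) = (α - (-11/8))*f(α) = 35/(16*(α + 2)).
Simple pole: residue = g(a) at a = -11/8, which is 7/2.

The residue is 7/2.


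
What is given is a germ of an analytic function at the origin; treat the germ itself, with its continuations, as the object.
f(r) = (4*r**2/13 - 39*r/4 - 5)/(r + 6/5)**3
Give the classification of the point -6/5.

The point is a pole of order 3.

The denominator factor r + 6/5 vanishes at -6/5 and appears to the power 3; the numerator there equals 4643/650, nonzero, and no other factor vanishes.
Hence a pole whose order is the multiplicity, 3.


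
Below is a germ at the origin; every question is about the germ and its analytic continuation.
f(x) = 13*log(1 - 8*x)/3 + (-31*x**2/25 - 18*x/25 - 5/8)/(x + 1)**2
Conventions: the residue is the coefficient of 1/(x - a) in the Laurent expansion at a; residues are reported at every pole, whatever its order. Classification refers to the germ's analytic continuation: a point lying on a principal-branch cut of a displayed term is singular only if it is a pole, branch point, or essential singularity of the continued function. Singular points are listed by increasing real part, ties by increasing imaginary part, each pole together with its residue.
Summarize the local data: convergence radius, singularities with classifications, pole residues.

Radius of convergence at 0: 1/8.
At -1: a pole of order 2; residue 44/25.
At 1/8: a logarithmic branch point.

Denominator factor (x + 1)^2: pole of order 2 at -1, modulus 1.
Branch term (13/3)*log(1 - x/(1/8)): its argument vanishes at x = 1/8, a logarithmic branch point, modulus 1/8.
The radius of convergence is the smallest modulus among the singular points: 1/8.
The branch term is analytic at -1 and contributes nothing to the residue; only the rational part matters.
At the order-2 pole -1 set g(x) = (x - (-1))^2*(rational part) = -31*x**2/25 - 18*x/25 - 5/8.
Order-2 pole: residue = g'(a); g'(-1) = 44/25, so the residue is 44/25.
List the singular points by increasing real part (a conjugate pair: the negative imaginary part first).


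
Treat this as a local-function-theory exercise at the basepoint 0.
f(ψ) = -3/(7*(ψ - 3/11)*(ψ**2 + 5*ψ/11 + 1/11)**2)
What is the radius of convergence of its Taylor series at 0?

The radius of convergence is 3/11.

Denominator factor (ψ**2 + 5*ψ/11 + 1/11)^2: discriminant -19/121, complex-conjugate roots (-5/22) + ((1/22)*sqrt(19))*i and (-5/22) - ((1/22)*sqrt(19))*i; poles of order 2, moduli (1/11)*sqrt(11) and (1/11)*sqrt(11).
Denominator factor (ψ - 3/11): pole of order 1 at 3/11, modulus 3/11.
The radius of convergence is the smallest modulus among the singular points: 3/11.


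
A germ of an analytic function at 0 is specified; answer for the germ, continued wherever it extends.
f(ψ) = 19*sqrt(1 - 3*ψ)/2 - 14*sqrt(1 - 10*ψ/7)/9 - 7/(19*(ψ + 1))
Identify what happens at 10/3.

Denominator factors: ψ + 1 = 13/3 at ψ = 10/3 — none vanishes.
Branch term sqrt(1 - ψ/(1/3)): argument at 10/3 is -9, nonzero, so 10/3 is not its branch point (a point on a principal cut is still regular for the continued germ).
Branch term sqrt(1 - ψ/(7/10)): argument at 10/3 is -79/21, nonzero, so 10/3 is not its branch point (a point on a principal cut is still regular for the continued germ).
So the germ continues analytically to 10/3.

The point is a regular point.


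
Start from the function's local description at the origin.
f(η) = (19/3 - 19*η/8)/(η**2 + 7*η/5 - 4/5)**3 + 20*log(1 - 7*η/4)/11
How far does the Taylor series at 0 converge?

Denominator factor (η**2 + 7*η/5 - 4/5)^3: discriminant 129/25, real irrational roots -7/10 + (1/10)*sqrt(129) and -7/10 - (1/10)*sqrt(129); poles of order 3, moduli -7/10 + (1/10)*sqrt(129) and 7/10 + (1/10)*sqrt(129).
Branch term (20/11)*log(1 - η/(4/7)): its argument vanishes at η = 4/7, a logarithmic branch point, modulus 4/7.
The radius of convergence is the smallest modulus among the singular points: -7/10 + (1/10)*sqrt(129).

The radius of convergence is -7/10 + (1/10)*sqrt(129).


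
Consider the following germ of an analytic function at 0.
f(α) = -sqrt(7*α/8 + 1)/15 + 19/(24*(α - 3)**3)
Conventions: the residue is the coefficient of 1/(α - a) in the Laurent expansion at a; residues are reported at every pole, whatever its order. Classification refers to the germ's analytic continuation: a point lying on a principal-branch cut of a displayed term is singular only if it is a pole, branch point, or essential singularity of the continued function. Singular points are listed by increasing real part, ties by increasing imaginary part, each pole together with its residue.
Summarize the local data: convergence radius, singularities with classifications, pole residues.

Radius of convergence at 0: 8/7.
At -8/7: an algebraic (square-root) branch point.
At 3: a pole of order 3; residue 0.

Denominator factor (α - 3)^3: pole of order 3 at 3, modulus 3.
Branch term (-1/15)*sqrt(1 - α/(-8/7)): its argument vanishes at α = -8/7, a square-root branch point, modulus 8/7.
The radius of convergence is the smallest modulus among the singular points: 8/7.
The branch term is analytic at 3 and contributes nothing to the residue; only the rational part matters.
At the order-3 pole 3 set g(α) = (α - (3))^3*(rational part) = 19/24.
Order-3 pole: residue = g''(a)/2; g''(3) = 0, so the residue is 0.
List the singular points by increasing real part (a conjugate pair: the negative imaginary part first).


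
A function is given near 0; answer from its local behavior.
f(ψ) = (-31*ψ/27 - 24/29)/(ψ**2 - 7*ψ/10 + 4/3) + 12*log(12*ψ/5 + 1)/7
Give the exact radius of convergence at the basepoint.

The radius of convergence is 5/12.

Denominator factor (ψ**2 - 7*ψ/10 + 4/3): discriminant -1453/300, complex-conjugate roots (7/20) + ((1/60)*sqrt(4359))*i and (7/20) - ((1/60)*sqrt(4359))*i; poles of order 1, moduli (2/3)*sqrt(3) and (2/3)*sqrt(3).
Branch term (12/7)*log(1 - ψ/(-5/12)): its argument vanishes at ψ = -5/12, a logarithmic branch point, modulus 5/12.
The radius of convergence is the smallest modulus among the singular points: 5/12.


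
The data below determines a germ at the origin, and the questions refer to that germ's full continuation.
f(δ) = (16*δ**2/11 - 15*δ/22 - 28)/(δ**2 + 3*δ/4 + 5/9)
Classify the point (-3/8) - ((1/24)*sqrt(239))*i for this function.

The denominator factor δ**2 + 3*δ/4 + 5/9 vanishes at (-3/8) - ((1/24)*sqrt(239))*i and appears to the power 1; the numerator there equals (-44579/1584) + ((13/176)*sqrt(239))*i, nonzero, and no other factor vanishes.
Hence a pole whose order is the multiplicity, 1.

The point is a pole of order 1.


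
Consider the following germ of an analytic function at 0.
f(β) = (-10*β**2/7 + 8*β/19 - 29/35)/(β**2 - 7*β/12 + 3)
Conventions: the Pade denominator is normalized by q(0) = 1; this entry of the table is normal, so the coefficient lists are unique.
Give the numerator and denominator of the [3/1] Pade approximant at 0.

The Pade approximant has numerator coefficients [-29/105, -3664837684/18624492075, -740624074/2660641725, -2962496296/6208164025]; denominator coefficients [1, 344881129/336081060].

Taylor coefficients needed (expand at 0): a_0 = -29/105, a_1 = 889/10260, a_2 = -949607/2585520, a_3 = -266731/2659392, a_4 = 344881129/3350833920.
Write the denominator as Q(β) = 1 + q1*β. Requiring Q*f - P = O(β^5) with deg P <= 3 kills the coefficients of β^4..β^4 in Q*f:
  β^4: a_4 + q1*a_3 = 0, i.e. 344881129/3350833920 + (-266731/2659392)*q1 = 0.
Solving this linear system: q1 = 344881129/336081060.
The numerator is Q*f truncated at degree 3: P0 = a_0 = -29/105; P1 = a_1 + q1*a_0 = -3664837684/18624492075; P2 = a_2 + q1*a_1 = -740624074/2660641725; P3 = a_3 + q1*a_2 = -2962496296/6208164025.


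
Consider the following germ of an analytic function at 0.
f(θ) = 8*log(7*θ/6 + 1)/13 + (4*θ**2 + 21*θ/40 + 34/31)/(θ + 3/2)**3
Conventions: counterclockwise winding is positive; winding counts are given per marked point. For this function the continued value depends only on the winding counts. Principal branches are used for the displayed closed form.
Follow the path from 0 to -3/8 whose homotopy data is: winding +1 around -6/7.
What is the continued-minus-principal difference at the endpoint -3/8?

The rational part is single-valued and drops out of the difference; each branch term changes only by its own monodromy.
(8/13)*log(1 - θ/(-6/7)): each positive loop around -6/7 adds 2*pi*i to the log, so winding +1 contributes (8/13)*(1)*2*pi*i = (16/13)*pi*i.
Summing the contributions at θ = -3/8 gives (16/13)*pi*i.

Continued minus principal equals (16/13)*pi*i.


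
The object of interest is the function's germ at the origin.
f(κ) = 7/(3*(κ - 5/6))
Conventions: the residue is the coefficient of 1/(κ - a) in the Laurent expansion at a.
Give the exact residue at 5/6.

At the order-1 pole 5/6 set g(κ) = (κ - (5/6))*f(κ) = 7/3.
Simple pole: residue = g(a) at a = 5/6, which is 7/3.

The residue is 7/3.


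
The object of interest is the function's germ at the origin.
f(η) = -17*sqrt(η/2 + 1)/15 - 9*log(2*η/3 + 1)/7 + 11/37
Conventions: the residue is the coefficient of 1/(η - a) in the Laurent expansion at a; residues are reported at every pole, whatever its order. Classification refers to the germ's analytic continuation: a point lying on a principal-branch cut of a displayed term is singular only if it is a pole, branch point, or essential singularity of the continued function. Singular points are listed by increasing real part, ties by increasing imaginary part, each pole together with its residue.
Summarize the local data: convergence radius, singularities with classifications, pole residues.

Branch term (-9/7)*log(1 - η/(-3/2)): its argument vanishes at η = -3/2, a logarithmic branch point, modulus 3/2.
Branch term (-17/15)*sqrt(1 - η/(-2)): its argument vanishes at η = -2, a square-root branch point, modulus 2.
The radius of convergence is the smallest modulus among the singular points: 3/2.
List the singular points by increasing real part (a conjugate pair: the negative imaginary part first).

Radius of convergence at 0: 3/2.
At -2: an algebraic (square-root) branch point.
At -3/2: a logarithmic branch point.


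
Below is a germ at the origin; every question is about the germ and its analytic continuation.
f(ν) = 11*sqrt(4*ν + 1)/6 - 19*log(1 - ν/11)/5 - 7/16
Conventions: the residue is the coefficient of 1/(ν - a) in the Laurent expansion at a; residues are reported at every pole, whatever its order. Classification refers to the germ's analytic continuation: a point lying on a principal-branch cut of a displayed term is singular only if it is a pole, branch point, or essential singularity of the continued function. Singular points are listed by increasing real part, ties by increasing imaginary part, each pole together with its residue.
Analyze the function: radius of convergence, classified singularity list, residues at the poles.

Radius of convergence at 0: 1/4.
At -1/4: an algebraic (square-root) branch point.
At 11: a logarithmic branch point.

Branch term (-19/5)*log(1 - ν/(11)): its argument vanishes at ν = 11, a logarithmic branch point, modulus 11.
Branch term (11/6)*sqrt(1 - ν/(-1/4)): its argument vanishes at ν = -1/4, a square-root branch point, modulus 1/4.
The radius of convergence is the smallest modulus among the singular points: 1/4.
List the singular points by increasing real part (a conjugate pair: the negative imaginary part first).
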